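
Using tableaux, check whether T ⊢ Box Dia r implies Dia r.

Tableau for the negation not (Box Dia r implies Dia r):
1. not (Box Dia r implies Dia r), 0
2. Box Dia r, 0
3. not Dia r, 0
4. Dia r, 0
5. not r, 0
6. r, 1
7. Dia r, 1
8. not r, 1
Accessibility: 0R0, 0R1, 1R1
Branch closes: r and not r both at 1.
All branches of the negation close; one closing branch shown above.

Yes, valid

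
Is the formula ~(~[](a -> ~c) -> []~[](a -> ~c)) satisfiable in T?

Satisfiable

1. ~(~[](a -> ~c) -> []~[](a -> ~c)), u
2. ~[](a -> ~c), u
3. ~[]~[](a -> ~c), u
4. ~(a -> ~c), v
5. a, v
6. c, v
7. [](a -> ~c), w
8. a -> ~c, w
9. ~c, w
Accessibility: uRu, uRv, uRw, vRv, wRw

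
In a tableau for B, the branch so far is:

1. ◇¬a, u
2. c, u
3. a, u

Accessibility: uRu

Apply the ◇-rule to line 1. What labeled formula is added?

a fresh world v with uRv, and ¬a at v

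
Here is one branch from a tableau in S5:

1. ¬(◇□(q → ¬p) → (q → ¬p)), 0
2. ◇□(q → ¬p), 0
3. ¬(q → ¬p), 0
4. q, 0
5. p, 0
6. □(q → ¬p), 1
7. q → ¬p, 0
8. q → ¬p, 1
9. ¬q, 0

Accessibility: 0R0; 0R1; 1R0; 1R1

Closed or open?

Both q and ¬q appear at 0.

Closed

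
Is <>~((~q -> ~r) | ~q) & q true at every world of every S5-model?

No, not valid

Tableau for the negation ~(<>~((~q -> ~r) | ~q) & q):
1. ~(<>~((~q -> ~r) | ~q) & q), u
2. ~q, u   [~&-rule on 1 (branches; this branch)]
Accessibility: uRu
The negation has an open branch (countermodel exists).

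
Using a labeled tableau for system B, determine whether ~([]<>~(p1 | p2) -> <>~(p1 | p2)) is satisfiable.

1. ~([]<>~(p1 | p2) -> <>~(p1 | p2)), 0
2. []<>~(p1 | p2), 0
3. ~<>~(p1 | p2), 0
4. <>~(p1 | p2), 0
5. p1 | p2, 0
6. p2, 0
7. ~(p1 | p2), 1
8. ~p1, 1
9. ~p2, 1
10. <>~(p1 | p2), 1
11. p1 | p2, 1
12. p2, 1
Accessibility: 0R0, 0R1, 1R0, 1R1
Branch closes: p2 and ~p2 both at 1.
Every branch closes; the branch above is one of them.

Unsatisfiable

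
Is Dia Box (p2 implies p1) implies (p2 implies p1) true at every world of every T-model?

Tableau for the negation not (Dia Box (p2 implies p1) implies (p2 implies p1)):
1. not (Dia Box (p2 implies p1) implies (p2 implies p1)), 0
2. Dia Box (p2 implies p1), 0   [neg-implies-rule on 1]
3. not (p2 implies p1), 0   [neg-implies-rule on 1]
4. p2, 0   [neg-implies-rule on 3]
5. not p1, 0   [neg-implies-rule on 3]
6. Box (p2 implies p1), 1   [Dia-rule on 2: fresh world 1, 0R1]
7. p2 implies p1, 1   [Box-rule on 6 via 1R1]
8. p1, 1   [implies-rule on 7 (branches; this branch)]
Accessibility: 0R0, 0R1, 1R1
The negation has an open branch (countermodel exists).

Invalid (countermodel exists)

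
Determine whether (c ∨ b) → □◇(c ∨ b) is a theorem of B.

Tableau for the negation ¬((c ∨ b) → □◇(c ∨ b)):
1. ¬((c ∨ b) → □◇(c ∨ b)), 0
2. c ∨ b, 0
3. ¬□◇(c ∨ b), 0
4. b, 0
5. ¬◇(c ∨ b), 1
6. ¬(c ∨ b), 0
7. ¬c, 0
8. ¬b, 0
Accessibility: 0R0, 0R1, 1R0, 1R1
Branch closes: b and ¬b both at 0.
Every branch of the negation's tableau closes; the branch above is one of them.

Valid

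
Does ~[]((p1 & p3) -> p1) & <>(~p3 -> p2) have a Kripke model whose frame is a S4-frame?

1. ~[]((p1 & p3) -> p1) & <>(~p3 -> p2), w0
2. ~[]((p1 & p3) -> p1), w0
3. <>(~p3 -> p2), w0
4. ~((p1 & p3) -> p1), w1
5. p1 & p3, w1
6. ~p1, w1
7. p1, w1
8. p3, w1
Accessibility: w0Rw0, w0Rw1, w1Rw1
Branch closes: p1 and ~p1 both at w1.
(One branch shown.) All branches close.

Unsatisfiable (every branch closes)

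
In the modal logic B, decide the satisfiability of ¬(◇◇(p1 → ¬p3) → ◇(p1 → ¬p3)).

1. ¬(◇◇(p1 → ¬p3) → ◇(p1 → ¬p3)), w0
2. ◇◇(p1 → ¬p3), w0
3. ¬◇(p1 → ¬p3), w0
4. ¬(p1 → ¬p3), w0
5. p1, w0
6. p3, w0
7. ◇(p1 → ¬p3), w1
8. ¬(p1 → ¬p3), w1
9. p1, w1
10. p3, w1
11. p1 → ¬p3, w2
12. ¬p3, w2
Accessibility: w0Rw0, w0Rw1, w1Rw0, w1Rw1, w1Rw2, w2Rw1, w2Rw2

Satisfiable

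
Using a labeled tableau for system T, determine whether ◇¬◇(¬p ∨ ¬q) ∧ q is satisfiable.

1. ◇¬◇(¬p ∨ ¬q) ∧ q, 0
2. ◇¬◇(¬p ∨ ¬q), 0   [∧-rule on 1]
3. q, 0   [∧-rule on 1]
4. ¬◇(¬p ∨ ¬q), 1   [◇-rule on 2: fresh world 1, 0R1]
5. ¬(¬p ∨ ¬q), 1   [¬◇-rule on 4 via 1R1]
6. p, 1   [¬∨-rule on 5]
7. q, 1   [¬∨-rule on 5]
Accessibility: 0R0, 0R1, 1R1

Satisfiable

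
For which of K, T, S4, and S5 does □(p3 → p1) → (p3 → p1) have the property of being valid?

T-tableau for the negation ¬(□(p3 → p1) → (p3 → p1)):
1. ¬(□(p3 → p1) → (p3 → p1)), w0
2. □(p3 → p1), w0   [¬→-rule on 1]
3. ¬(p3 → p1), w0   [¬→-rule on 1]
4. p3, w0   [¬→-rule on 3]
5. ¬p1, w0   [¬→-rule on 3]
6. p3 → p1, w0   [□-rule on 2 via w0Rw0]
7. p1, w0   [→-rule on 6 (branches; this branch)]
Accessibility: w0Rw0
Branch closes: p1 and ¬p1 both at w0.
Every branch closes (one shown): valid in T, hence also in S4, S5 (every theorem of T is a theorem of S4 and S5).
K-tableau for the negation ¬(□(p3 → p1) → (p3 → p1)):
1. ¬(□(p3 → p1) → (p3 → p1)), w0
2. □(p3 → p1), w0   [¬→-rule on 1]
3. ¬(p3 → p1), w0   [¬→-rule on 1]
4. p3, w0   [¬→-rule on 3]
5. ¬p1, w0   [¬→-rule on 3]
Complete open branch: countermodel on a K-frame, so not valid in K.

T, S4, S5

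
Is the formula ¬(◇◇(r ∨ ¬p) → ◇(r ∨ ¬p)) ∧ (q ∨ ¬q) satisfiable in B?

1. ¬(◇◇(r ∨ ¬p) → ◇(r ∨ ¬p)) ∧ (q ∨ ¬q), 0
2. ¬(◇◇(r ∨ ¬p) → ◇(r ∨ ¬p)), 0   [∧-rule on 1]
3. q ∨ ¬q, 0   [∧-rule on 1]
4. ◇◇(r ∨ ¬p), 0   [¬→-rule on 2]
5. ¬◇(r ∨ ¬p), 0   [¬→-rule on 2]
6. ¬(r ∨ ¬p), 0   [¬◇-rule on 5 via 0R0]
7. ¬r, 0   [¬∨-rule on 6]
8. p, 0   [¬∨-rule on 6]
9. ¬q, 0   [∨-rule on 3 (branches; this branch)]
10. ◇(r ∨ ¬p), 1   [◇-rule on 4: fresh world 1, 0R1]
11. ¬(r ∨ ¬p), 1   [¬◇-rule on 5 via 0R1]
12. ¬r, 1   [¬∨-rule on 11]
13. p, 1   [¬∨-rule on 11]
14. r ∨ ¬p, 2   [◇-rule on 10: fresh world 2, 1R2]
15. ¬p, 2   [∨-rule on 14 (branches; this branch)]
Accessibility: 0R0, 0R1, 1R0, 1R1, 1R2, 2R1, 2R2

Yes, satisfiable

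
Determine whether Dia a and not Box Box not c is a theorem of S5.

Invalid (countermodel exists)

Tableau for the negation not (Dia a and not Box Box not c):
1. not (Dia a and not Box Box not c), w0
2. Box Box not c, w0
3. Box not c, w0
4. not c, w0
Accessibility: w0Rw0
The negation has an open branch (countermodel exists).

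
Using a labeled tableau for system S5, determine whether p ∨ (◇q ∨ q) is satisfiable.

Satisfiable (open branch found)

1. p ∨ (◇q ∨ q), 0
2. ◇q ∨ q, 0   [∨-rule on 1 (branches; this branch)]
3. q, 0   [∨-rule on 2 (branches; this branch)]
Accessibility: 0R0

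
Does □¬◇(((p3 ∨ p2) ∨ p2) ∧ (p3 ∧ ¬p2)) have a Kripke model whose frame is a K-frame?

1. □¬◇(((p3 ∨ p2) ∨ p2) ∧ (p3 ∧ ¬p2)), w0

Satisfiable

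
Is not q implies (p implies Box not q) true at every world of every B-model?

Invalid (countermodel exists)

Tableau for the negation not (not q implies (p implies Box not q)):
1. not (not q implies (p implies Box not q)), u
2. not q, u   [neg-implies-rule on 1]
3. not (p implies Box not q), u   [neg-implies-rule on 1]
4. p, u   [neg-implies-rule on 3]
5. not Box not q, u   [neg-implies-rule on 3]
6. q, v   [neg-Box-rule on 5: fresh world v, uRv]
Accessibility: uRu, uRv, vRu, vRv
The negation has an open branch (countermodel exists).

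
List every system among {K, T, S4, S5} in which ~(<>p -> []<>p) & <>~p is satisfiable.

K, T, S4

S5-tableau for the formula:
1. ~(<>p -> []<>p) & <>~p, u
2. ~(<>p -> []<>p), u
3. <>~p, u
4. <>p, u
5. ~[]<>p, u
6. ~p, v
7. p, w
8. ~<>p, x
9. ~p, u
10. ~p, w
Accessibility: uRu, uRv, uRw, uRx, vRu, vRv, vRw, vRx, wRu, wRv, wRw, wRx, xRu, xRv, xRw, xRx
Branch closes: p and ~p both at w.
Every branch closes (one shown): unsatisfiable in S5.
S4-tableau for the formula:
1. ~(<>p -> []<>p) & <>~p, u
2. ~(<>p -> []<>p), u
3. <>~p, u
4. <>p, u
5. ~[]<>p, u
6. ~p, v
7. p, w
8. ~<>p, x
9. ~p, x
Accessibility: uRu, uRv, uRw, uRx, vRv, wRw, xRx
Complete open branch: satisfiable in S4, hence also in K, T (this S4-model is also a K-model and a T-model).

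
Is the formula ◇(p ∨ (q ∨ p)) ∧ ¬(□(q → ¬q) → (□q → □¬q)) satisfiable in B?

No, unsatisfiable

1. ◇(p ∨ (q ∨ p)) ∧ ¬(□(q → ¬q) → (□q → □¬q)), 0
2. ◇(p ∨ (q ∨ p)), 0   [∧-rule on 1]
3. ¬(□(q → ¬q) → (□q → □¬q)), 0   [∧-rule on 1]
4. □(q → ¬q), 0   [¬→-rule on 3]
5. ¬(□q → □¬q), 0   [¬→-rule on 3]
6. □q, 0   [¬→-rule on 5]
7. ¬□¬q, 0   [¬→-rule on 5]
8. q → ¬q, 0   [□-rule on 4 via 0R0]
9. q, 0   [□-rule on 6 via 0R0]
10. ¬q, 0   [→-rule on 8 (branches; this branch)]
Accessibility: 0R0
Branch closes: q and ¬q both at 0.
All branches of the tableau close; one closing branch shown above.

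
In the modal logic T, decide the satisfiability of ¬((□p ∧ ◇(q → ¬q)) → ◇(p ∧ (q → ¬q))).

Unsatisfiable

1. ¬((□p ∧ ◇(q → ¬q)) → ◇(p ∧ (q → ¬q))), u
2. □p ∧ ◇(q → ¬q), u
3. ¬◇(p ∧ (q → ¬q)), u
4. □p, u
5. ◇(q → ¬q), u
6. ¬(p ∧ (q → ¬q)), u
7. p, u
8. ¬(q → ¬q), u
9. q, u
10. q → ¬q, v
11. ¬(p ∧ (q → ¬q)), v
12. p, v
13. ¬q, v
14. ¬(q → ¬q), v
15. q, v
Accessibility: uRu, uRv, vRv
Branch closes: q and ¬q both at v.
All branches of the tableau close; one closing branch shown above.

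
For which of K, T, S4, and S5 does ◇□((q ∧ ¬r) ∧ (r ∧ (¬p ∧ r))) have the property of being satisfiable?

K

T-tableau for the formula:
1. ◇□((q ∧ ¬r) ∧ (r ∧ (¬p ∧ r))), w0
2. □((q ∧ ¬r) ∧ (r ∧ (¬p ∧ r))), w1
3. (q ∧ ¬r) ∧ (r ∧ (¬p ∧ r)), w1
4. q ∧ ¬r, w1
5. r ∧ (¬p ∧ r), w1
6. q, w1
7. ¬r, w1
8. r, w1
9. ¬p ∧ r, w1
Accessibility: w0Rw0, w0Rw1, w1Rw1
Branch closes: r and ¬r both at w1.
Every branch closes (one shown): unsatisfiable in T, hence also in S4, S5 (every S4/S5-frame is a T-frame).
K-tableau for the formula:
1. ◇□((q ∧ ¬r) ∧ (r ∧ (¬p ∧ r))), w0
2. □((q ∧ ¬r) ∧ (r ∧ (¬p ∧ r))), w1
Accessibility: w0Rw1
Complete open branch: satisfiable in K.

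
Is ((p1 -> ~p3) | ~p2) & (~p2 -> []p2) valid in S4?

Not valid

Tableau for the negation ~(((p1 -> ~p3) | ~p2) & (~p2 -> []p2)):
1. ~(((p1 -> ~p3) | ~p2) & (~p2 -> []p2)), w0
2. ~(~p2 -> []p2), w0   [~&-rule on 1 (branches; this branch)]
3. ~p2, w0   [~->-rule on 2]
4. ~[]p2, w0   [~->-rule on 2]
5. ~p2, w1   [~[]-rule on 4: fresh world w1, w0Rw1]
Accessibility: w0Rw0, w0Rw1, w1Rw1
The negation has an open branch (countermodel exists).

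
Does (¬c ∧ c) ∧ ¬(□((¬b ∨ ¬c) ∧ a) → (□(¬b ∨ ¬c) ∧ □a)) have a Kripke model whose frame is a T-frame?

1. (¬c ∧ c) ∧ ¬(□((¬b ∨ ¬c) ∧ a) → (□(¬b ∨ ¬c) ∧ □a)), w0
2. ¬c ∧ c, w0
3. ¬(□((¬b ∨ ¬c) ∧ a) → (□(¬b ∨ ¬c) ∧ □a)), w0
4. ¬c, w0
5. c, w0
Accessibility: w0Rw0
Branch closes: c and ¬c both at w0.
All branches of the tableau close; one closing branch shown above.

No, unsatisfiable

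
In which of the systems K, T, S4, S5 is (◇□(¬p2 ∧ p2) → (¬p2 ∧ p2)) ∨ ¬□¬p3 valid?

K-tableau for the negation ¬((◇□(¬p2 ∧ p2) → (¬p2 ∧ p2)) ∨ ¬□¬p3):
1. ¬((◇□(¬p2 ∧ p2) → (¬p2 ∧ p2)) ∨ ¬□¬p3), 0
2. ¬(◇□(¬p2 ∧ p2) → (¬p2 ∧ p2)), 0
3. □¬p3, 0
4. ◇□(¬p2 ∧ p2), 0
5. ¬(¬p2 ∧ p2), 0
6. ¬p2, 0
7. □(¬p2 ∧ p2), 1
8. ¬p3, 1
Accessibility: 0R1
Complete open branch: countermodel on a K-frame, so not valid in K.
T-tableau for the negation ¬((◇□(¬p2 ∧ p2) → (¬p2 ∧ p2)) ∨ ¬□¬p3):
1. ¬((◇□(¬p2 ∧ p2) → (¬p2 ∧ p2)) ∨ ¬□¬p3), 0
2. ¬(◇□(¬p2 ∧ p2) → (¬p2 ∧ p2)), 0
3. □¬p3, 0
4. ◇□(¬p2 ∧ p2), 0
5. ¬(¬p2 ∧ p2), 0
6. ¬p3, 0
7. ¬p2, 0
8. □(¬p2 ∧ p2), 1
9. ¬p3, 1
10. ¬p2 ∧ p2, 1
11. ¬p2, 1
12. p2, 1
Accessibility: 0R0, 0R1, 1R1
Branch closes: p2 and ¬p2 both at 1.
Every branch closes (one shown): valid in T, hence also in S4, S5 (every theorem of T is a theorem of S4 and S5).

T, S4, S5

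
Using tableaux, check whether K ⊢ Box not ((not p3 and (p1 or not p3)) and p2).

Invalid (countermodel exists)

Tableau for the negation not Box not ((not p3 and (p1 or not p3)) and p2):
1. not Box not ((not p3 and (p1 or not p3)) and p2), w0
2. (not p3 and (p1 or not p3)) and p2, w1
3. not p3 and (p1 or not p3), w1
4. p2, w1
5. not p3, w1
6. p1 or not p3, w1
Accessibility: w0Rw1
The negation has an open branch (countermodel exists).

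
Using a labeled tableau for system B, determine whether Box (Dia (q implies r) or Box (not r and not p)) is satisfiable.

1. Box (Dia (q implies r) or Box (not r and not p)), 0
2. Dia (q implies r) or Box (not r and not p), 0
3. Box (not r and not p), 0
4. not r and not p, 0
5. not r, 0
6. not p, 0
Accessibility: 0R0

Yes, satisfiable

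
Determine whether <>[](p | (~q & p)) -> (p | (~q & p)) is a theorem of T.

Invalid (countermodel exists)

Tableau for the negation ~(<>[](p | (~q & p)) -> (p | (~q & p))):
1. ~(<>[](p | (~q & p)) -> (p | (~q & p))), u
2. <>[](p | (~q & p)), u
3. ~(p | (~q & p)), u
4. ~p, u
5. ~(~q & p), u
6. [](p | (~q & p)), v
7. p | (~q & p), v
8. ~q & p, v
9. ~q, v
10. p, v
Accessibility: uRu, uRv, vRv
The negation has an open branch (countermodel exists).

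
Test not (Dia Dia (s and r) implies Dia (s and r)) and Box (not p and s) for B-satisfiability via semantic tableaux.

Satisfiable (open branch found)

1. not (Dia Dia (s and r) implies Dia (s and r)) and Box (not p and s), u
2. not (Dia Dia (s and r) implies Dia (s and r)), u
3. Box (not p and s), u
4. Dia Dia (s and r), u
5. not Dia (s and r), u
6. not p and s, u
7. not p, u
8. s, u
9. not (s and r), u
10. not r, u
11. Dia (s and r), v
12. not p and s, v
13. not p, v
14. s, v
15. not (s and r), v
16. not r, v
17. s and r, w
18. s, w
19. r, w
Accessibility: uRu, uRv, vRu, vRv, vRw, wRv, wRw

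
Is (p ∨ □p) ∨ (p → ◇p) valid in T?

Tableau for the negation ¬((p ∨ □p) ∨ (p → ◇p)):
1. ¬((p ∨ □p) ∨ (p → ◇p)), w0
2. ¬(p ∨ □p), w0
3. ¬(p → ◇p), w0
4. ¬p, w0
5. ¬□p, w0
6. p, w0
7. ¬◇p, w0
Accessibility: w0Rw0
Branch closes: p and ¬p both at w0.
All branches of the negation close; one closing branch shown above.

Yes, valid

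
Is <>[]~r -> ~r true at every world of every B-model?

Valid in B

Tableau for the negation ~(<>[]~r -> ~r):
1. ~(<>[]~r -> ~r), 0
2. <>[]~r, 0
3. r, 0
4. []~r, 1
5. ~r, 0
Accessibility: 0R0, 0R1, 1R0, 1R1
Branch closes: r and ~r both at 0.
All branches of the negation close; one closing branch shown above.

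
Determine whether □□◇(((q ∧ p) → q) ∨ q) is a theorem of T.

Valid in T

Tableau for the negation ¬□□◇(((q ∧ p) → q) ∨ q):
1. ¬□□◇(((q ∧ p) → q) ∨ q), 0
2. ¬□◇(((q ∧ p) → q) ∨ q), 1
3. ¬◇(((q ∧ p) → q) ∨ q), 2
4. ¬(((q ∧ p) → q) ∨ q), 2
5. ¬((q ∧ p) → q), 2
6. ¬q, 2
7. q ∧ p, 2
8. q, 2
9. p, 2
Accessibility: 0R0, 0R1, 1R1, 1R2, 2R2
Branch closes: q and ¬q both at 2.
All branches of the negation close; one closing branch shown above.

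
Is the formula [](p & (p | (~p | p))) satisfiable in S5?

Satisfiable

1. [](p & (p | (~p | p))), u
2. p & (p | (~p | p)), u
3. p, u
4. p | (~p | p), u
5. ~p | p, u
Accessibility: uRu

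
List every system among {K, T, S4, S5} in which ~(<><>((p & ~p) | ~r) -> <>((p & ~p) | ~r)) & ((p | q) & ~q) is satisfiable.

S4-tableau for the formula:
1. ~(<><>((p & ~p) | ~r) -> <>((p & ~p) | ~r)) & ((p | q) & ~q), w0
2. ~(<><>((p & ~p) | ~r) -> <>((p & ~p) | ~r)), w0
3. (p | q) & ~q, w0
4. <><>((p & ~p) | ~r), w0
5. ~<>((p & ~p) | ~r), w0
6. p | q, w0
7. ~q, w0
8. ~((p & ~p) | ~r), w0
9. ~(p & ~p), w0
10. r, w0
11. p, w0
12. <>((p & ~p) | ~r), w1
13. ~((p & ~p) | ~r), w1
14. ~(p & ~p), w1
15. r, w1
16. p, w1
17. (p & ~p) | ~r, w2
18. ~((p & ~p) | ~r), w2
19. ~(p & ~p), w2
20. r, w2
21. p & ~p, w2
22. p, w2
23. ~p, w2
Accessibility: w0Rw0, w0Rw1, w0Rw2, w1Rw1, w1Rw2, w2Rw2
Branch closes: p and ~p both at w2.
Every branch closes (one shown): unsatisfiable in S4, hence also in S5 (every S5-frame is an S4-frame).
T-tableau for the formula:
1. ~(<><>((p & ~p) | ~r) -> <>((p & ~p) | ~r)) & ((p | q) & ~q), w0
2. ~(<><>((p & ~p) | ~r) -> <>((p & ~p) | ~r)), w0
3. (p | q) & ~q, w0
4. <><>((p & ~p) | ~r), w0
5. ~<>((p & ~p) | ~r), w0
6. p | q, w0
7. ~q, w0
8. ~((p & ~p) | ~r), w0
9. ~(p & ~p), w0
10. r, w0
11. p, w0
12. <>((p & ~p) | ~r), w1
13. ~((p & ~p) | ~r), w1
14. ~(p & ~p), w1
15. r, w1
16. p, w1
17. (p & ~p) | ~r, w2
18. ~r, w2
Accessibility: w0Rw0, w0Rw1, w1Rw1, w1Rw2, w2Rw2
Complete open branch: satisfiable in T, hence also in K (this T-model is also a K-model).

K, T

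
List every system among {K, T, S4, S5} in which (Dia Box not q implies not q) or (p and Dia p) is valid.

S5

S5-tableau for the negation not ((Dia Box not q implies not q) or (p and Dia p)):
1. not ((Dia Box not q implies not q) or (p and Dia p)), w0
2. not (Dia Box not q implies not q), w0   [neg-or-rule on 1]
3. not (p and Dia p), w0   [neg-or-rule on 1]
4. Dia Box not q, w0   [neg-implies-rule on 2]
5. q, w0   [neg-implies-rule on 2]
6. not Dia p, w0   [neg-and-rule on 3 (branches; this branch)]
7. not p, w0   [neg-Dia-rule on 6 via w0Rw0]
8. Box not q, w1   [Dia-rule on 4: fresh world w1, w0Rw1]
9. not p, w1   [neg-Dia-rule on 6 via w0Rw1]
10. not q, w0   [Box-rule on 8 via w1Rw0]
Accessibility: w0Rw0, w0Rw1, w1Rw0, w1Rw1
Branch closes: q and not q both at w0.
Every branch closes (one shown): valid in S5.
S4-tableau for the negation not ((Dia Box not q implies not q) or (p and Dia p)):
1. not ((Dia Box not q implies not q) or (p and Dia p)), w0
2. not (Dia Box not q implies not q), w0   [neg-or-rule on 1]
3. not (p and Dia p), w0   [neg-or-rule on 1]
4. Dia Box not q, w0   [neg-implies-rule on 2]
5. q, w0   [neg-implies-rule on 2]
6. not Dia p, w0   [neg-and-rule on 3 (branches; this branch)]
7. not p, w0   [neg-Dia-rule on 6 via w0Rw0]
8. Box not q, w1   [Dia-rule on 4: fresh world w1, w0Rw1]
9. not p, w1   [neg-Dia-rule on 6 via w0Rw1]
10. not q, w1   [Box-rule on 8 via w1Rw1]
Accessibility: w0Rw0, w0Rw1, w1Rw1
Complete open branch: countermodel on an S4-frame, so not valid in S4, nor in K, T (the same frame is also a K-frame and a T-frame).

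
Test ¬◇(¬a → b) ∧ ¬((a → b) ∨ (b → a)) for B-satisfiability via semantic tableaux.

Unsatisfiable

1. ¬◇(¬a → b) ∧ ¬((a → b) ∨ (b → a)), u
2. ¬◇(¬a → b), u
3. ¬((a → b) ∨ (b → a)), u
4. ¬(a → b), u
5. ¬(b → a), u
6. a, u
7. ¬b, u
8. b, u
9. ¬a, u
Accessibility: uRu
Branch closes: b and ¬b both at u.
(One branch shown.) All branches close.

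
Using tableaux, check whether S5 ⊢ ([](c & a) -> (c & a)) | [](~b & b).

Tableau for the negation ~(([](c & a) -> (c & a)) | [](~b & b)):
1. ~(([](c & a) -> (c & a)) | [](~b & b)), 0
2. ~([](c & a) -> (c & a)), 0
3. ~[](~b & b), 0
4. [](c & a), 0
5. ~(c & a), 0
6. c & a, 0
7. c, 0
8. a, 0
9. ~a, 0
Accessibility: 0R0
Branch closes: a and ~a both at 0.
All branches of the negation close; one closing branch shown above.

Valid in S5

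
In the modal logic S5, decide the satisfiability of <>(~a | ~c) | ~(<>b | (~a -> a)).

1. <>(~a | ~c) | ~(<>b | (~a -> a)), u
2. ~(<>b | (~a -> a)), u
3. ~<>b, u
4. ~(~a -> a), u
5. ~a, u
6. ~b, u
Accessibility: uRu

Satisfiable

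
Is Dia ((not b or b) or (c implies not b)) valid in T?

Tableau for the negation not Dia ((not b or b) or (c implies not b)):
1. not Dia ((not b or b) or (c implies not b)), w0
2. not ((not b or b) or (c implies not b)), w0
3. not (not b or b), w0
4. not (c implies not b), w0
5. b, w0
6. not b, w0
Accessibility: w0Rw0
Branch closes: b and not b both at w0.
Every branch of the negation's tableau closes; the branch above is one of them.

Valid in T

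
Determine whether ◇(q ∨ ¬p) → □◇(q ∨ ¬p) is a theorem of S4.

No, not valid

Tableau for the negation ¬(◇(q ∨ ¬p) → □◇(q ∨ ¬p)):
1. ¬(◇(q ∨ ¬p) → □◇(q ∨ ¬p)), w0
2. ◇(q ∨ ¬p), w0
3. ¬□◇(q ∨ ¬p), w0
4. q ∨ ¬p, w1
5. ¬p, w1
6. ¬◇(q ∨ ¬p), w2
7. ¬(q ∨ ¬p), w2
8. ¬q, w2
9. p, w2
Accessibility: w0Rw0, w0Rw1, w0Rw2, w1Rw1, w2Rw2
The negation has an open branch (countermodel exists).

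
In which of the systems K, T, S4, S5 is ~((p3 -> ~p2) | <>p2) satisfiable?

K-tableau for the formula:
1. ~((p3 -> ~p2) | <>p2), 0
2. ~(p3 -> ~p2), 0
3. ~<>p2, 0
4. p3, 0
5. p2, 0
Complete open branch: satisfiable in K.
T-tableau for the formula:
1. ~((p3 -> ~p2) | <>p2), 0
2. ~(p3 -> ~p2), 0
3. ~<>p2, 0
4. p3, 0
5. p2, 0
6. ~p2, 0
Accessibility: 0R0
Branch closes: p2 and ~p2 both at 0.
Every branch closes (one shown): unsatisfiable in T, hence also in S4, S5 (every S4/S5-frame is a T-frame).

K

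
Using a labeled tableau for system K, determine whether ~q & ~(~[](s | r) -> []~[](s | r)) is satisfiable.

Yes, satisfiable

1. ~q & ~(~[](s | r) -> []~[](s | r)), w0
2. ~q, w0
3. ~(~[](s | r) -> []~[](s | r)), w0
4. ~[](s | r), w0
5. ~[]~[](s | r), w0
6. ~(s | r), w1
7. ~s, w1
8. ~r, w1
9. [](s | r), w2
Accessibility: w0Rw1, w0Rw2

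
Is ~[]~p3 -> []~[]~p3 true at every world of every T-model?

No, not valid

Tableau for the negation ~(~[]~p3 -> []~[]~p3):
1. ~(~[]~p3 -> []~[]~p3), 0
2. ~[]~p3, 0
3. ~[]~[]~p3, 0
4. p3, 1
5. []~p3, 2
6. ~p3, 2
Accessibility: 0R0, 0R1, 0R2, 1R1, 2R2
The negation has an open branch (countermodel exists).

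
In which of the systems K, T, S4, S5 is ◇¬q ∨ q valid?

T-tableau for the negation ¬(◇¬q ∨ q):
1. ¬(◇¬q ∨ q), w0
2. ¬◇¬q, w0
3. ¬q, w0
4. q, w0
Accessibility: w0Rw0
Branch closes: q and ¬q both at w0.
Every branch closes (one shown): valid in T, hence also in S4, S5 (every theorem of T is a theorem of S4 and S5).
K-tableau for the negation ¬(◇¬q ∨ q):
1. ¬(◇¬q ∨ q), w0
2. ¬◇¬q, w0
3. ¬q, w0
Complete open branch: countermodel on a K-frame, so not valid in K.

T, S4, S5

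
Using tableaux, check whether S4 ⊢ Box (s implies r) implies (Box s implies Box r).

Tableau for the negation not (Box (s implies r) implies (Box s implies Box r)):
1. not (Box (s implies r) implies (Box s implies Box r)), 0
2. Box (s implies r), 0
3. not (Box s implies Box r), 0
4. Box s, 0
5. not Box r, 0
6. s implies r, 0
7. s, 0
8. r, 0
9. not r, 1
10. s implies r, 1
11. s, 1
12. r, 1
Accessibility: 0R0, 0R1, 1R1
Branch closes: r and not r both at 1.
Every branch of the negation's tableau closes; the branch above is one of them.

Valid in S4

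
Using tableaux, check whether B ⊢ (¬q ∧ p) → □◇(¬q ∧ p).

Tableau for the negation ¬((¬q ∧ p) → □◇(¬q ∧ p)):
1. ¬((¬q ∧ p) → □◇(¬q ∧ p)), u
2. ¬q ∧ p, u
3. ¬□◇(¬q ∧ p), u
4. ¬q, u
5. p, u
6. ¬◇(¬q ∧ p), v
7. ¬(¬q ∧ p), u
8. ¬(¬q ∧ p), v
9. ¬p, u
Accessibility: uRu, uRv, vRu, vRv
Branch closes: p and ¬p both at u.
Every branch of the negation's tableau closes; the branch above is one of them.

Valid in B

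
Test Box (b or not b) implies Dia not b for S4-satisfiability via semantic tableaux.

Yes, satisfiable

1. Box (b or not b) implies Dia not b, w0
2. Dia not b, w0   [implies-rule on 1 (branches; this branch)]
3. not b, w1   [Dia-rule on 2: fresh world w1, w0Rw1]
Accessibility: w0Rw0, w0Rw1, w1Rw1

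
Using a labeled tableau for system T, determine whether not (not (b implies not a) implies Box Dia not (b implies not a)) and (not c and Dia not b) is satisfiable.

Satisfiable (open branch found)

1. not (not (b implies not a) implies Box Dia not (b implies not a)) and (not c and Dia not b), 0
2. not (not (b implies not a) implies Box Dia not (b implies not a)), 0
3. not c and Dia not b, 0
4. not (b implies not a), 0
5. not Box Dia not (b implies not a), 0
6. not c, 0
7. Dia not b, 0
8. b, 0
9. a, 0
10. not Dia not (b implies not a), 1
11. b implies not a, 1
12. not a, 1
13. not b, 2
Accessibility: 0R0, 0R1, 0R2, 1R1, 2R2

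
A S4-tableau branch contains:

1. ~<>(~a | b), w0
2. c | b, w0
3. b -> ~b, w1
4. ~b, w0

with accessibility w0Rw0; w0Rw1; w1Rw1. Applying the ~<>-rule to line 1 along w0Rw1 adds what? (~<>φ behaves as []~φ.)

~(~a | b), w1

~<>φ behaves as []~φ: propagate the negated body to each accessible world.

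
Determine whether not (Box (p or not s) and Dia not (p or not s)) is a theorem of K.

Tableau for the negation Box (p or not s) and Dia not (p or not s):
1. Box (p or not s) and Dia not (p or not s), u
2. Box (p or not s), u   [and-rule on 1]
3. Dia not (p or not s), u   [and-rule on 1]
4. not (p or not s), v   [Dia-rule on 3: fresh world v, uRv]
5. not p, v   [neg-or-rule on 4]
6. s, v   [neg-or-rule on 4]
7. p or not s, v   [Box-rule on 2 via uRv]
8. not s, v   [or-rule on 7 (branches; this branch)]
Accessibility: uRv
Branch closes: s and not s both at v.
Every branch of the negation's tableau closes; the branch above is one of them.

Valid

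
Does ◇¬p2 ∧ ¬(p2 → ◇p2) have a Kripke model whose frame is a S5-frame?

1. ◇¬p2 ∧ ¬(p2 → ◇p2), w0
2. ◇¬p2, w0   [∧-rule on 1]
3. ¬(p2 → ◇p2), w0   [∧-rule on 1]
4. p2, w0   [¬→-rule on 3]
5. ¬◇p2, w0   [¬→-rule on 3]
6. ¬p2, w0   [¬◇-rule on 5 via w0Rw0]
Accessibility: w0Rw0
Branch closes: p2 and ¬p2 both at w0.
(One branch shown.) All branches close.

Unsatisfiable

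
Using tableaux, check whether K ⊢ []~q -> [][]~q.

Not valid

Tableau for the negation ~([]~q -> [][]~q):
1. ~([]~q -> [][]~q), 0
2. []~q, 0
3. ~[][]~q, 0
4. ~[]~q, 1
5. ~q, 1
6. q, 2
Accessibility: 0R1, 1R2
The negation has an open branch (countermodel exists).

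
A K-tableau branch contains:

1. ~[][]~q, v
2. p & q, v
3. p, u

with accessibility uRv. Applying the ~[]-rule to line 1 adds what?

a fresh world w with vRw, and ~[]~q at w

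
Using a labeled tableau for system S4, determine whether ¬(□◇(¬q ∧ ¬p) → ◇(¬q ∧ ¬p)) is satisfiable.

1. ¬(□◇(¬q ∧ ¬p) → ◇(¬q ∧ ¬p)), 0
2. □◇(¬q ∧ ¬p), 0
3. ¬◇(¬q ∧ ¬p), 0
4. ◇(¬q ∧ ¬p), 0
5. ¬(¬q ∧ ¬p), 0
6. p, 0
7. ¬q ∧ ¬p, 1
8. ¬q, 1
9. ¬p, 1
10. ◇(¬q ∧ ¬p), 1
11. ¬(¬q ∧ ¬p), 1
12. p, 1
Accessibility: 0R0, 0R1, 1R1
Branch closes: p and ¬p both at 1.
Every branch closes; the branch above is one of them.

Unsatisfiable (every branch closes)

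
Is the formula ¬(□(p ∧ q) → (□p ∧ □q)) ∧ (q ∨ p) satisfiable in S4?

1. ¬(□(p ∧ q) → (□p ∧ □q)) ∧ (q ∨ p), w0
2. ¬(□(p ∧ q) → (□p ∧ □q)), w0   [∧-rule on 1]
3. q ∨ p, w0   [∧-rule on 1]
4. □(p ∧ q), w0   [¬→-rule on 2]
5. ¬(□p ∧ □q), w0   [¬→-rule on 2]
6. p ∧ q, w0   [□-rule on 4 via w0Rw0]
7. p, w0   [∧-rule on 6]
8. q, w0   [∧-rule on 6]
9. ¬□q, w0   [¬∧-rule on 5 (branches; this branch)]
10. ¬q, w1   [¬□-rule on 9: fresh world w1, w0Rw1]
11. p ∧ q, w1   [□-rule on 4 via w0Rw1]
12. p, w1   [∧-rule on 11]
13. q, w1   [∧-rule on 11]
Accessibility: w0Rw0, w0Rw1, w1Rw1
Branch closes: q and ¬q both at w1.
All branches of the tableau close; one closing branch shown above.

No, unsatisfiable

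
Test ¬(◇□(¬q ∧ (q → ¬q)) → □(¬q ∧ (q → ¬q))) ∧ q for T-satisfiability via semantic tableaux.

1. ¬(◇□(¬q ∧ (q → ¬q)) → □(¬q ∧ (q → ¬q))) ∧ q, u
2. ¬(◇□(¬q ∧ (q → ¬q)) → □(¬q ∧ (q → ¬q))), u   [∧-rule on 1]
3. q, u   [∧-rule on 1]
4. ◇□(¬q ∧ (q → ¬q)), u   [¬→-rule on 2]
5. ¬□(¬q ∧ (q → ¬q)), u   [¬→-rule on 2]
6. □(¬q ∧ (q → ¬q)), v   [◇-rule on 4: fresh world v, uRv]
7. ¬q ∧ (q → ¬q), v   [□-rule on 6 via vRv]
8. ¬q, v   [∧-rule on 7]
9. q → ¬q, v   [∧-rule on 7]
10. ¬(¬q ∧ (q → ¬q)), w   [¬□-rule on 5: fresh world w, uRw]
11. ¬(q → ¬q), w   [¬∧-rule on 10 (branches; this branch)]
12. q, w   [¬→-rule on 11]
Accessibility: uRu, uRv, uRw, vRv, wRw

Satisfiable (open branch found)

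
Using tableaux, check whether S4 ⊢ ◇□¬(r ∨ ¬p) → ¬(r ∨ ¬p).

Tableau for the negation ¬(◇□¬(r ∨ ¬p) → ¬(r ∨ ¬p)):
1. ¬(◇□¬(r ∨ ¬p) → ¬(r ∨ ¬p)), 0
2. ◇□¬(r ∨ ¬p), 0
3. r ∨ ¬p, 0
4. ¬p, 0
5. □¬(r ∨ ¬p), 1
6. ¬(r ∨ ¬p), 1
7. ¬r, 1
8. p, 1
Accessibility: 0R0, 0R1, 1R1
The negation has an open branch (countermodel exists).

No, not valid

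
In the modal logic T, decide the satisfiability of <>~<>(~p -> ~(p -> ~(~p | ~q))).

Yes, satisfiable

1. <>~<>(~p -> ~(p -> ~(~p | ~q))), u
2. ~<>(~p -> ~(p -> ~(~p | ~q))), v
3. ~(~p -> ~(p -> ~(~p | ~q))), v
4. ~p, v
5. p -> ~(~p | ~q), v
Accessibility: uRu, uRv, vRv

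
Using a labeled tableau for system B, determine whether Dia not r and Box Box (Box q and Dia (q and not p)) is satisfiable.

1. Dia not r and Box Box (Box q and Dia (q and not p)), 0
2. Dia not r, 0   [and-rule on 1]
3. Box Box (Box q and Dia (q and not p)), 0   [and-rule on 1]
4. Box (Box q and Dia (q and not p)), 0   [Box-rule on 3 via 0R0]
5. Box q and Dia (q and not p), 0   [Box-rule on 4 via 0R0]
6. Box q, 0   [and-rule on 5]
7. Dia (q and not p), 0   [and-rule on 5]
8. q, 0   [Box-rule on 6 via 0R0]
9. not r, 1   [Dia-rule on 2: fresh world 1, 0R1]
10. Box (Box q and Dia (q and not p)), 1   [Box-rule on 3 via 0R1]
11. Box q and Dia (q and not p), 1   [Box-rule on 4 via 0R1]
12. Box q, 1   [and-rule on 11]
13. Dia (q and not p), 1   [and-rule on 11]
14. q, 1   [Box-rule on 6 via 0R1]
15. q and not p, 2   [Dia-rule on 7: fresh world 2, 0R2]
16. q, 2   [and-rule on 15]
17. not p, 2   [and-rule on 15]
18. Box (Box q and Dia (q and not p)), 2   [Box-rule on 3 via 0R2]
19. Box q and Dia (q and not p), 2   [Box-rule on 4 via 0R2]
20. Box q, 2   [and-rule on 19]
21. Dia (q and not p), 2   [and-rule on 19]
22. q and not p, 3   [Dia-rule on 13: fresh world 3, 1R3]
23. q, 3   [and-rule on 22]
24. not p, 3   [and-rule on 22]
25. Box q and Dia (q and not p), 3   [Box-rule on 10 via 1R3]
26. Box q, 3   [and-rule on 25]
27. Dia (q and not p), 3   [and-rule on 25]
28. q and not p, 4   [Dia-rule on 21: fresh world 4, 2R4]
29. q, 4   [and-rule on 28]
30. not p, 4   [and-rule on 28]
31. Box q and Dia (q and not p), 4   [Box-rule on 18 via 2R4]
32. Box q, 4   [and-rule on 31]
33. Dia (q and not p), 4   [and-rule on 31]
34. q and not p, 5   [Dia-rule on 27: fresh world 5, 3R5]
35. q, 5   [and-rule on 34]
36. not p, 5   [and-rule on 34]
37. q and not p, 6   [Dia-rule on 33: fresh world 6, 4R6]
38. q, 6   [and-rule on 37]
39. not p, 6   [and-rule on 37]
Accessibility: 0R0, 0R1, 0R2, 1R0, 1R1, 1R3, 2R0, 2R2, 2R4, 3R1, 3R3, 3R5, 4R2, 4R4, 4R6, 5R3, 5R5, 6R4, 6R6

Yes, satisfiable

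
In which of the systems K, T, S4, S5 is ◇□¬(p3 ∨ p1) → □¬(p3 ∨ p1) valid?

S5

S5-tableau for the negation ¬(◇□¬(p3 ∨ p1) → □¬(p3 ∨ p1)):
1. ¬(◇□¬(p3 ∨ p1) → □¬(p3 ∨ p1)), u
2. ◇□¬(p3 ∨ p1), u   [¬→-rule on 1]
3. ¬□¬(p3 ∨ p1), u   [¬→-rule on 1]
4. □¬(p3 ∨ p1), v   [◇-rule on 2: fresh world v, uRv]
5. ¬(p3 ∨ p1), u   [□-rule on 4 via vRu]
6. ¬p3, u   [¬∨-rule on 5]
7. ¬p1, u   [¬∨-rule on 5]
8. ¬(p3 ∨ p1), v   [□-rule on 4 via vRv]
9. ¬p3, v   [¬∨-rule on 8]
10. ¬p1, v   [¬∨-rule on 8]
11. p3 ∨ p1, w   [¬□-rule on 3: fresh world w, uRw]
12. ¬(p3 ∨ p1), w   [□-rule on 4 via vRw]
13. ¬p3, w   [¬∨-rule on 12]
14. ¬p1, w   [¬∨-rule on 12]
15. p1, w   [∨-rule on 11 (branches; this branch)]
Accessibility: uRu, uRv, uRw, vRu, vRv, vRw, wRu, wRv, wRw
Branch closes: p1 and ¬p1 both at w.
Every branch closes (one shown): valid in S5.
S4-tableau for the negation ¬(◇□¬(p3 ∨ p1) → □¬(p3 ∨ p1)):
1. ¬(◇□¬(p3 ∨ p1) → □¬(p3 ∨ p1)), u
2. ◇□¬(p3 ∨ p1), u   [¬→-rule on 1]
3. ¬□¬(p3 ∨ p1), u   [¬→-rule on 1]
4. □¬(p3 ∨ p1), v   [◇-rule on 2: fresh world v, uRv]
5. ¬(p3 ∨ p1), v   [□-rule on 4 via vRv]
6. ¬p3, v   [¬∨-rule on 5]
7. ¬p1, v   [¬∨-rule on 5]
8. p3 ∨ p1, w   [¬□-rule on 3: fresh world w, uRw]
9. p1, w   [∨-rule on 8 (branches; this branch)]
Accessibility: uRu, uRv, uRw, vRv, wRw
Complete open branch: countermodel on an S4-frame, so not valid in S4, nor in K, T (the same frame is also a K-frame and a T-frame).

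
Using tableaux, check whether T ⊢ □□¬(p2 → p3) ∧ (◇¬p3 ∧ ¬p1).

Tableau for the negation ¬(□□¬(p2 → p3) ∧ (◇¬p3 ∧ ¬p1)):
1. ¬(□□¬(p2 → p3) ∧ (◇¬p3 ∧ ¬p1)), w0
2. ¬(◇¬p3 ∧ ¬p1), w0
3. p1, w0
Accessibility: w0Rw0
The negation has an open branch (countermodel exists).

No, not valid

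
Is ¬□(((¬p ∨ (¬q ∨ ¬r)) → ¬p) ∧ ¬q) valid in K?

Tableau for the negation □(((¬p ∨ (¬q ∨ ¬r)) → ¬p) ∧ ¬q):
1. □(((¬p ∨ (¬q ∨ ¬r)) → ¬p) ∧ ¬q), w0
The negation has an open branch (countermodel exists).

Invalid (countermodel exists)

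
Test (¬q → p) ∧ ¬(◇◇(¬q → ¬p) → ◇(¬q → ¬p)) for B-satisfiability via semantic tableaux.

1. (¬q → p) ∧ ¬(◇◇(¬q → ¬p) → ◇(¬q → ¬p)), u
2. ¬q → p, u
3. ¬(◇◇(¬q → ¬p) → ◇(¬q → ¬p)), u
4. ◇◇(¬q → ¬p), u
5. ¬◇(¬q → ¬p), u
6. ¬(¬q → ¬p), u
7. ¬q, u
8. p, u
9. ◇(¬q → ¬p), v
10. ¬(¬q → ¬p), v
11. ¬q, v
12. p, v
13. ¬q → ¬p, w
14. ¬p, w
Accessibility: uRu, uRv, vRu, vRv, vRw, wRv, wRw

Yes, satisfiable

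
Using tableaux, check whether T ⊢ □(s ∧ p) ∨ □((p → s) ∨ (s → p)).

Tableau for the negation ¬(□(s ∧ p) ∨ □((p → s) ∨ (s → p))):
1. ¬(□(s ∧ p) ∨ □((p → s) ∨ (s → p))), 0
2. ¬□(s ∧ p), 0
3. ¬□((p → s) ∨ (s → p)), 0
4. ¬(s ∧ p), 1
5. ¬p, 1
6. ¬((p → s) ∨ (s → p)), 2
7. ¬(p → s), 2
8. ¬(s → p), 2
9. p, 2
10. ¬s, 2
11. s, 2
12. ¬p, 2
Accessibility: 0R0, 0R1, 0R2, 1R1, 2R2
Branch closes: s and ¬s both at 2.
All branches of the negation close; one closing branch shown above.

Yes, valid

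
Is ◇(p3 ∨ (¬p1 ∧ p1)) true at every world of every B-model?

Invalid (countermodel exists)

Tableau for the negation ¬◇(p3 ∨ (¬p1 ∧ p1)):
1. ¬◇(p3 ∨ (¬p1 ∧ p1)), u
2. ¬(p3 ∨ (¬p1 ∧ p1)), u
3. ¬p3, u
4. ¬(¬p1 ∧ p1), u
5. ¬p1, u
Accessibility: uRu
The negation has an open branch (countermodel exists).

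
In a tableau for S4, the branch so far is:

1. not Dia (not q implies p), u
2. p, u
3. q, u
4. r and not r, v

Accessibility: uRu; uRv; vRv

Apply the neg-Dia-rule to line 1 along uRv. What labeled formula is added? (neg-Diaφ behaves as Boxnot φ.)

not (not q implies p), v

neg-Diaφ behaves as Boxnot φ: propagate the negated body to each accessible world.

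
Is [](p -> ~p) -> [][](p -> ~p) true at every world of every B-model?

Not valid

Tableau for the negation ~([](p -> ~p) -> [][](p -> ~p)):
1. ~([](p -> ~p) -> [][](p -> ~p)), 0
2. [](p -> ~p), 0
3. ~[][](p -> ~p), 0
4. p -> ~p, 0
5. ~p, 0
6. ~[](p -> ~p), 1
7. p -> ~p, 1
8. ~p, 1
9. ~(p -> ~p), 2
10. p, 2
Accessibility: 0R0, 0R1, 1R0, 1R1, 1R2, 2R1, 2R2
The negation has an open branch (countermodel exists).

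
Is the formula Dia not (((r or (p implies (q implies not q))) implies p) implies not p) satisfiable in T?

Satisfiable (open branch found)

1. Dia not (((r or (p implies (q implies not q))) implies p) implies not p), 0
2. not (((r or (p implies (q implies not q))) implies p) implies not p), 1   [Dia-rule on 1: fresh world 1, 0R1]
3. (r or (p implies (q implies not q))) implies p, 1   [neg-implies-rule on 2]
4. p, 1   [neg-implies-rule on 2]
Accessibility: 0R0, 0R1, 1R1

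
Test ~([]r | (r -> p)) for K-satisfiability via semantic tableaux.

1. ~([]r | (r -> p)), u
2. ~[]r, u
3. ~(r -> p), u
4. r, u
5. ~p, u
6. ~r, v
Accessibility: uRv

Satisfiable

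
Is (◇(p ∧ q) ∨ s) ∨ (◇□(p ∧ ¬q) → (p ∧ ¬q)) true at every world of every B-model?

Valid in B

Tableau for the negation ¬((◇(p ∧ q) ∨ s) ∨ (◇□(p ∧ ¬q) → (p ∧ ¬q))):
1. ¬((◇(p ∧ q) ∨ s) ∨ (◇□(p ∧ ¬q) → (p ∧ ¬q))), u
2. ¬(◇(p ∧ q) ∨ s), u   [¬∨-rule on 1]
3. ¬(◇□(p ∧ ¬q) → (p ∧ ¬q)), u   [¬∨-rule on 1]
4. ¬◇(p ∧ q), u   [¬∨-rule on 2]
5. ¬s, u   [¬∨-rule on 2]
6. ◇□(p ∧ ¬q), u   [¬→-rule on 3]
7. ¬(p ∧ ¬q), u   [¬→-rule on 3]
8. ¬(p ∧ q), u   [¬◇-rule on 4 via uRu]
9. q, u   [¬∧-rule on 7 (branches; this branch)]
10. ¬p, u   [¬∧-rule on 8 (branches; this branch)]
11. □(p ∧ ¬q), v   [◇-rule on 6: fresh world v, uRv]
12. ¬(p ∧ q), v   [¬◇-rule on 4 via uRv]
13. p ∧ ¬q, u   [□-rule on 11 via vRu]
14. p, u   [∧-rule on 13]
15. ¬q, u   [∧-rule on 13]
Accessibility: uRu, uRv, vRu, vRv
Branch closes: p and ¬p both at u.
Every branch of the negation's tableau closes; the branch above is one of them.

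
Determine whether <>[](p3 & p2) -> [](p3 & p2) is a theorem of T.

Tableau for the negation ~(<>[](p3 & p2) -> [](p3 & p2)):
1. ~(<>[](p3 & p2) -> [](p3 & p2)), u
2. <>[](p3 & p2), u
3. ~[](p3 & p2), u
4. [](p3 & p2), v
5. p3 & p2, v
6. p3, v
7. p2, v
8. ~(p3 & p2), w
9. ~p2, w
Accessibility: uRu, uRv, uRw, vRv, wRw
The negation has an open branch (countermodel exists).

No, not valid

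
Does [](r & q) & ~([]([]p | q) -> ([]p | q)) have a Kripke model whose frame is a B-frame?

1. [](r & q) & ~([]([]p | q) -> ([]p | q)), 0
2. [](r & q), 0   [&-rule on 1]
3. ~([]([]p | q) -> ([]p | q)), 0   [&-rule on 1]
4. []([]p | q), 0   [~->-rule on 3]
5. ~([]p | q), 0   [~->-rule on 3]
6. ~[]p, 0   [~|-rule on 5]
7. ~q, 0   [~|-rule on 5]
8. r & q, 0   [[]-rule on 2 via 0R0]
9. r, 0   [&-rule on 8]
10. q, 0   [&-rule on 8]
Accessibility: 0R0
Branch closes: q and ~q both at 0.
(One branch shown.) All branches close.

Unsatisfiable (every branch closes)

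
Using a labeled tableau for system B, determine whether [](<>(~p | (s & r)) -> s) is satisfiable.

Satisfiable (open branch found)

1. [](<>(~p | (s & r)) -> s), w0
2. <>(~p | (s & r)) -> s, w0
3. s, w0
Accessibility: w0Rw0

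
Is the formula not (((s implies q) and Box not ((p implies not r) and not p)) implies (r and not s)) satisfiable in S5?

1. not (((s implies q) and Box not ((p implies not r) and not p)) implies (r and not s)), u
2. (s implies q) and Box not ((p implies not r) and not p), u   [neg-implies-rule on 1]
3. not (r and not s), u   [neg-implies-rule on 1]
4. s implies q, u   [and-rule on 2]
5. Box not ((p implies not r) and not p), u   [and-rule on 2]
6. not ((p implies not r) and not p), u   [Box-rule on 5 via uRu]
7. s, u   [neg-and-rule on 3 (branches; this branch)]
8. q, u   [implies-rule on 4 (branches; this branch)]
9. p, u   [neg-and-rule on 6 (branches; this branch)]
Accessibility: uRu

Satisfiable (open branch found)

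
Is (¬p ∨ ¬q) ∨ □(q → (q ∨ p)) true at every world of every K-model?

Tableau for the negation ¬((¬p ∨ ¬q) ∨ □(q → (q ∨ p))):
1. ¬((¬p ∨ ¬q) ∨ □(q → (q ∨ p))), 0
2. ¬(¬p ∨ ¬q), 0   [¬∨-rule on 1]
3. ¬□(q → (q ∨ p)), 0   [¬∨-rule on 1]
4. p, 0   [¬∨-rule on 2]
5. q, 0   [¬∨-rule on 2]
6. ¬(q → (q ∨ p)), 1   [¬□-rule on 3: fresh world 1, 0R1]
7. q, 1   [¬→-rule on 6]
8. ¬(q ∨ p), 1   [¬→-rule on 6]
9. ¬q, 1   [¬∨-rule on 8]
10. ¬p, 1   [¬∨-rule on 8]
Accessibility: 0R1
Branch closes: q and ¬q both at 1.
Every branch of the negation's tableau closes; the branch above is one of them.

Valid in K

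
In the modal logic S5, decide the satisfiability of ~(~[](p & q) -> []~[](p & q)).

1. ~(~[](p & q) -> []~[](p & q)), 0
2. ~[](p & q), 0
3. ~[]~[](p & q), 0
4. ~(p & q), 1
5. ~q, 1
6. [](p & q), 2
7. p & q, 0
8. p, 0
9. q, 0
10. p & q, 1
11. p, 1
12. q, 1
Accessibility: 0R0, 0R1, 0R2, 1R0, 1R1, 1R2, 2R0, 2R1, 2R2
Branch closes: q and ~q both at 1.
All branches of the tableau close; one closing branch shown above.

Unsatisfiable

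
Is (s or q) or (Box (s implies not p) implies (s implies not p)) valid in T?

Valid in T

Tableau for the negation not ((s or q) or (Box (s implies not p) implies (s implies not p))):
1. not ((s or q) or (Box (s implies not p) implies (s implies not p))), 0
2. not (s or q), 0
3. not (Box (s implies not p) implies (s implies not p)), 0
4. not s, 0
5. not q, 0
6. Box (s implies not p), 0
7. not (s implies not p), 0
8. s, 0
9. p, 0
Accessibility: 0R0
Branch closes: s and not s both at 0.
Every branch of the negation's tableau closes; the branch above is one of them.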